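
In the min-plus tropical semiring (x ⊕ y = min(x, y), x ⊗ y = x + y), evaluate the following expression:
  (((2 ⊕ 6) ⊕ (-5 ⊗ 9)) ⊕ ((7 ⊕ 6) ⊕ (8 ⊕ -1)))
(((2 ⊕ 6) ⊕ (-5 ⊗ 9)) ⊕ ((7 ⊕ 6) ⊕ (8 ⊕ -1))) = -1

Expand innermost to outermost. Recall ⊕ takes the minimum of its arguments and ⊗ takes their sum. Working out the expression (((2 ⊕ 6) ⊕ (-5 ⊗ 9)) ⊕ ((7 ⊕ 6) ⊕ (8 ⊕ -1))) gives -1.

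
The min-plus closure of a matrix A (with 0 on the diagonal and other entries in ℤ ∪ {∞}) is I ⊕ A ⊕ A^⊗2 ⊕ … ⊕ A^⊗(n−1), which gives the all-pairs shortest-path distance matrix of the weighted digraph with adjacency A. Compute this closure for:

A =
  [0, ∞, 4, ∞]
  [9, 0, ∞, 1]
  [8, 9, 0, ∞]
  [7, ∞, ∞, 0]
Closure =
  [0, 13, 4, 14]
  [8, 0, 12, 1]
  [8, 9, 0, 10]
  [7, 20, 11, 0]

This is the Floyd-Warshall all-pairs shortest-path computation. For each intermediate vertex k = 0, 1, …, 3, update dist[i][j] ← min(dist[i][j], dist[i][k] + dist[k][j]). The final matrix gives, for each (i, j), the minimum total weight of any directed path from i to j (possibly empty when i = j).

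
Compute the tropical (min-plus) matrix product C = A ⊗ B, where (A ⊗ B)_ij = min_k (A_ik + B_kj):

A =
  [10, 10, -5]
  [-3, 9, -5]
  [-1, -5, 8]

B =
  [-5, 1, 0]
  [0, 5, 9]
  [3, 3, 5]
A ⊗ B =
  [-2, -2, 0]
  [-8, -2, -3]
  [-6, 0, -1]

Apply the min-plus product entry-by-entry:
  C[0][0] = min over k of (A[0][0] + B[0][0] = 10 + -5 = 5, A[0][1] + B[1][0] = 10 + 0 = 10, A[0][2] + B[2][0] = -5 + 3 = -2) = -2 (attained at k = 2)
  C[0][1] = min over k of (A[0][0] + B[0][1] = 10 + 1 = 11, A[0][1] + B[1][1] = 10 + 5 = 15, A[0][2] + B[2][1] = -5 + 3 = -2) = -2 (attained at k = 2)
  C[0][2] = min over k of (A[0][0] + B[0][2] = 10 + 0 = 10, A[0][1] + B[1][2] = 10 + 9 = 19, A[0][2] + B[2][2] = -5 + 5 = 0) = 0 (attained at k = 2)
  C[1][0] = min over k of (A[1][0] + B[0][0] = -3 + -5 = -8, A[1][1] + B[1][0] = 9 + 0 = 9, A[1][2] + B[2][0] = -5 + 3 = -2) = -8 (attained at k = 0)
  C[1][1] = min over k of (A[1][0] + B[0][1] = -3 + 1 = -2, A[1][1] + B[1][1] = 9 + 5 = 14, A[1][2] + B[2][1] = -5 + 3 = -2) = -2 (attained at k = 0)
  C[1][2] = min over k of (A[1][0] + B[0][2] = -3 + 0 = -3, A[1][1] + B[1][2] = 9 + 9 = 18, A[1][2] + B[2][2] = -5 + 5 = 0) = -3 (attained at k = 0)
  C[2][0] = min over k of (A[2][0] + B[0][0] = -1 + -5 = -6, A[2][1] + B[1][0] = -5 + 0 = -5, A[2][2] + B[2][0] = 8 + 3 = 11) = -6 (attained at k = 0)
  C[2][1] = min over k of (A[2][0] + B[0][1] = -1 + 1 = 0, A[2][1] + B[1][1] = -5 + 5 = 0, A[2][2] + B[2][1] = 8 + 3 = 11) = 0 (attained at k = 0)
  C[2][2] = min over k of (A[2][0] + B[0][2] = -1 + 0 = -1, A[2][1] + B[1][2] = -5 + 9 = 4, A[2][2] + B[2][2] = 8 + 5 = 13) = -1 (attained at k = 0)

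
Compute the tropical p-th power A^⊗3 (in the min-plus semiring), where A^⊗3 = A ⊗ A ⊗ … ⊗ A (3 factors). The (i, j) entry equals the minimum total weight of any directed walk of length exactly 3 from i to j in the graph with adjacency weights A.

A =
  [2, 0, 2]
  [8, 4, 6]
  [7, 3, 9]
A^⊗3 =
  [6, 4, 6]
  [12, 10, 12]
  [11, 9, 11]

Each entry (A^⊗3)_ij equals the minimum over all length-3 walks i = v_0 → v_1 → … → v_3 = j of Σ_t A[v_t][v_{t+1}]. For example, for (i, j) = (0, 2) we minimise over 9 possible intermediate vertex sequences; the minimum is 6, attained along the walk 0 → 0 → 0 → 2.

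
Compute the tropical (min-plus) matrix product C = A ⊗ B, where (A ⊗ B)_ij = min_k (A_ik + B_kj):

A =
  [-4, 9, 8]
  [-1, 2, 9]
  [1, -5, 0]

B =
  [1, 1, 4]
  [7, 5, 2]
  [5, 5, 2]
A ⊗ B =
  [-3, -3, 0]
  [0, 0, 3]
  [2, 0, -3]

Apply the min-plus product entry-by-entry:
  C[0][0] = min over k of (A[0][0] + B[0][0] = -4 + 1 = -3, A[0][1] + B[1][0] = 9 + 7 = 16, A[0][2] + B[2][0] = 8 + 5 = 13) = -3 (attained at k = 0)
  C[0][1] = min over k of (A[0][0] + B[0][1] = -4 + 1 = -3, A[0][1] + B[1][1] = 9 + 5 = 14, A[0][2] + B[2][1] = 8 + 5 = 13) = -3 (attained at k = 0)
  C[0][2] = min over k of (A[0][0] + B[0][2] = -4 + 4 = 0, A[0][1] + B[1][2] = 9 + 2 = 11, A[0][2] + B[2][2] = 8 + 2 = 10) = 0 (attained at k = 0)
  C[1][0] = min over k of (A[1][0] + B[0][0] = -1 + 1 = 0, A[1][1] + B[1][0] = 2 + 7 = 9, A[1][2] + B[2][0] = 9 + 5 = 14) = 0 (attained at k = 0)
  C[1][1] = min over k of (A[1][0] + B[0][1] = -1 + 1 = 0, A[1][1] + B[1][1] = 2 + 5 = 7, A[1][2] + B[2][1] = 9 + 5 = 14) = 0 (attained at k = 0)
  C[1][2] = min over k of (A[1][0] + B[0][2] = -1 + 4 = 3, A[1][1] + B[1][2] = 2 + 2 = 4, A[1][2] + B[2][2] = 9 + 2 = 11) = 3 (attained at k = 0)
  C[2][0] = min over k of (A[2][0] + B[0][0] = 1 + 1 = 2, A[2][1] + B[1][0] = -5 + 7 = 2, A[2][2] + B[2][0] = 0 + 5 = 5) = 2 (attained at k = 0)
  C[2][1] = min over k of (A[2][0] + B[0][1] = 1 + 1 = 2, A[2][1] + B[1][1] = -5 + 5 = 0, A[2][2] + B[2][1] = 0 + 5 = 5) = 0 (attained at k = 1)
  C[2][2] = min over k of (A[2][0] + B[0][2] = 1 + 4 = 5, A[2][1] + B[1][2] = -5 + 2 = -3, A[2][2] + B[2][2] = 0 + 2 = 2) = -3 (attained at k = 1)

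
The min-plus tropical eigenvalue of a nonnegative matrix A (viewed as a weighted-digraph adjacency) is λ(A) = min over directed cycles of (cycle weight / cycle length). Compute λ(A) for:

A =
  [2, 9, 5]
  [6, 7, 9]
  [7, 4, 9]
λ(A) = 2

Enumerate directed cycles and compute their means (weight / length). Sample:
  cycle 0 → 0: weight = 2, length = 1, mean = 2/1 ≈ 2.000
  cycle 1 → 1: weight = 7, length = 1, mean = 7/1 ≈ 7.000
  cycle 2 → 2: weight = 9, length = 1, mean = 9/1 ≈ 9.000
  cycle 0 → 1 → 0: weight = 15, length = 2, mean = 15/2 ≈ 7.500
  cycle 0 → 2 → 0: weight = 12, length = 2, mean = 12/2 ≈ 6.000
  cycle 1 → 0 → 1: weight = 15, length = 2, mean = 15/2 ≈ 7.500
Minimum mean = 2.000, attained e.g. along the cycle 0 → 0 with weight 2 and length 1. So λ(A) = 2/1 = 2.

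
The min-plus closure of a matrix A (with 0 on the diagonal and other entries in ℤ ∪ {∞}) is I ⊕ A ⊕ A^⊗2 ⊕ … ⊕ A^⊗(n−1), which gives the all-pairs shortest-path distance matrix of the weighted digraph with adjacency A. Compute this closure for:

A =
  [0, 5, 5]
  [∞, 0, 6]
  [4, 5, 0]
Closure =
  [0, 5, 5]
  [10, 0, 6]
  [4, 5, 0]

This is the Floyd-Warshall all-pairs shortest-path computation. For each intermediate vertex k = 0, 1, …, 2, update dist[i][j] ← min(dist[i][j], dist[i][k] + dist[k][j]). The final matrix gives, for each (i, j), the minimum total weight of any directed path from i to j (possibly empty when i = j).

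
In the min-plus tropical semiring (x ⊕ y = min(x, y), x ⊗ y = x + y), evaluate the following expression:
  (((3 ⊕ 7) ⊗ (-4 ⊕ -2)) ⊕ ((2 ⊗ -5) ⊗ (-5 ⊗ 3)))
(((3 ⊕ 7) ⊗ (-4 ⊕ -2)) ⊕ ((2 ⊗ -5) ⊗ (-5 ⊗ 3))) = -5

Expand innermost to outermost. Recall ⊕ takes the minimum of its arguments and ⊗ takes their sum. Working out the expression (((3 ⊕ 7) ⊗ (-4 ⊕ -2)) ⊕ ((2 ⊗ -5) ⊗ (-5 ⊗ 3))) gives -5.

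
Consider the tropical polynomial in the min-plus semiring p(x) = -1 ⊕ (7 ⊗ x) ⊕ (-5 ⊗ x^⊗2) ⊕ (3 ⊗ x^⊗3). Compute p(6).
p(6) = -1

A tropical monomial a ⊗ x^⊗i evaluates to a + i · x. Evaluating each term at x = 6:
  Term 0 contributes -1 + 0 · 6 = -1
  Term 1 contributes 7 + 1 · 6 = 13
  Term 2 contributes -5 + 2 · 6 = 7
  Term 3 contributes 3 + 3 · 6 = 21
p(6) = ⊕ of these = min[-1, 13, 7, 21] = -1.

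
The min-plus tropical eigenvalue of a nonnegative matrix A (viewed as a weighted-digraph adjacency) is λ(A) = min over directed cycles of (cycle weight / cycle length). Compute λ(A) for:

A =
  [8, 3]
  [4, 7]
λ(A) = 7/2

Enumerate directed cycles and compute their means (weight / length). Sample:
  cycle 0 → 0: weight = 8, length = 1, mean = 8/1 ≈ 8.000
  cycle 1 → 1: weight = 7, length = 1, mean = 7/1 ≈ 7.000
  cycle 0 → 1 → 0: weight = 7, length = 2, mean = 7/2 ≈ 3.500
  cycle 1 → 0 → 1: weight = 7, length = 2, mean = 7/2 ≈ 3.500
Minimum mean = 3.500, attained e.g. along the cycle 0 → 1 → 0 with weight 7 and length 2. So λ(A) = 7/2 = 7/2.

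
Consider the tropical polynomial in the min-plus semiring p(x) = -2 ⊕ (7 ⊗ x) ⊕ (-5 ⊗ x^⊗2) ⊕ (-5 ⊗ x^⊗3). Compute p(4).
p(4) = -2

A tropical monomial a ⊗ x^⊗i evaluates to a + i · x. Evaluating each term at x = 4:
  Term 0 contributes -2 + 0 · 4 = -2
  Term 1 contributes 7 + 1 · 4 = 11
  Term 2 contributes -5 + 2 · 4 = 3
  Term 3 contributes -5 + 3 · 4 = 7
p(4) = ⊕ of these = min[-2, 11, 3, 7] = -2.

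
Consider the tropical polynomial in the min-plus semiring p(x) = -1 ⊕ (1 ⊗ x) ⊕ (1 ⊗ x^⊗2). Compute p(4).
p(4) = -1

A tropical monomial a ⊗ x^⊗i evaluates to a + i · x. Evaluating each term at x = 4:
  Term 0 contributes -1 + 0 · 4 = -1
  Term 1 contributes 1 + 1 · 4 = 5
  Term 2 contributes 1 + 2 · 4 = 9
p(4) = ⊕ of these = min[-1, 5, 9] = -1.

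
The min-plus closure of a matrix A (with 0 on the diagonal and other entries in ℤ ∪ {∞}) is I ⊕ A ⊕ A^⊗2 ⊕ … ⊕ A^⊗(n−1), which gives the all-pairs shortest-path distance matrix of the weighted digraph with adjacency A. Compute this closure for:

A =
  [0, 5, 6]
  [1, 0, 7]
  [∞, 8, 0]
Closure =
  [0, 5, 6]
  [1, 0, 7]
  [9, 8, 0]

This is the Floyd-Warshall all-pairs shortest-path computation. For each intermediate vertex k = 0, 1, …, 2, update dist[i][j] ← min(dist[i][j], dist[i][k] + dist[k][j]). The final matrix gives, for each (i, j), the minimum total weight of any directed path from i to j (possibly empty when i = j).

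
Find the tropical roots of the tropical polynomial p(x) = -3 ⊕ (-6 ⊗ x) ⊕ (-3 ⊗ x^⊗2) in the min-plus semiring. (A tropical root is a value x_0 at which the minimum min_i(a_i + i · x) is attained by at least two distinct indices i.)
Roots: {-3, 3}

Each tropical root is a break point of the lower envelope of the lines y = a_i + i · x (there are 3 lines, with slopes 0, 1, ..., 2). Only the lines that attain the minimum somewhere contribute to roots; other lines are dominated. Here the surviving (envelope) indices are i = 2, i = 1, i = 0.
Intersections between consecutive envelope lines give the roots: for adjacent envelope indices i < j the intersection is x = (a_i − a_j) / (j − i). Reading off the sorted break points: {-3, 3}.
Verification: at each break x_0, at least two indices attain the minimum of min_i(a_i + i · x_0).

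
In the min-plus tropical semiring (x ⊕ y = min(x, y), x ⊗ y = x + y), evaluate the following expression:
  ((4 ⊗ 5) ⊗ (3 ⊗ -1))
((4 ⊗ 5) ⊗ (3 ⊗ -1)) = 11

Expand innermost to outermost. Recall ⊕ takes the minimum of its arguments and ⊗ takes their sum. Working out the expression ((4 ⊗ 5) ⊗ (3 ⊗ -1)) gives 11.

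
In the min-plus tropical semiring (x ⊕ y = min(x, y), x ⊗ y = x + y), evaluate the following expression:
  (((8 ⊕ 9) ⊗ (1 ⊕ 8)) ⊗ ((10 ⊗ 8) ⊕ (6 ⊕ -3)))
(((8 ⊕ 9) ⊗ (1 ⊕ 8)) ⊗ ((10 ⊗ 8) ⊕ (6 ⊕ -3))) = 6

Expand innermost to outermost. Recall ⊕ takes the minimum of its arguments and ⊗ takes their sum. Working out the expression (((8 ⊕ 9) ⊗ (1 ⊕ 8)) ⊗ ((10 ⊗ 8) ⊕ (6 ⊕ -3))) gives 6.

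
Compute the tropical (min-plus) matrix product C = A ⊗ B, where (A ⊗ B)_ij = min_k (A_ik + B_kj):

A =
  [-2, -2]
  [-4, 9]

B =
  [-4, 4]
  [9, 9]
A ⊗ B =
  [-6, 2]
  [-8, 0]

Apply the min-plus product entry-by-entry:
  C[0][0] = min over k of (A[0][0] + B[0][0] = -2 + -4 = -6, A[0][1] + B[1][0] = -2 + 9 = 7) = -6 (attained at k = 0)
  C[0][1] = min over k of (A[0][0] + B[0][1] = -2 + 4 = 2, A[0][1] + B[1][1] = -2 + 9 = 7) = 2 (attained at k = 0)
  C[1][0] = min over k of (A[1][0] + B[0][0] = -4 + -4 = -8, A[1][1] + B[1][0] = 9 + 9 = 18) = -8 (attained at k = 0)
  C[1][1] = min over k of (A[1][0] + B[0][1] = -4 + 4 = 0, A[1][1] + B[1][1] = 9 + 9 = 18) = 0 (attained at k = 0)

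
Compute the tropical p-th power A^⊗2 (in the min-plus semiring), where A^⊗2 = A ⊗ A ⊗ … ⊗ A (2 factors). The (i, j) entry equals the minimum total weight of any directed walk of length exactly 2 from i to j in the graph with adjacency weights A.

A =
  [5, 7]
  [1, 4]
A^⊗2 =
  [8, 11]
  [5, 8]

Each entry (A^⊗2)_ij equals the minimum over all length-2 walks i = v_0 → v_1 → … → v_2 = j of Σ_t A[v_t][v_{t+1}]. For example, for (i, j) = (0, 1) we minimise over 2 possible intermediate vertex sequences; the minimum is 11, attained along the walk 0 → 1 → 1.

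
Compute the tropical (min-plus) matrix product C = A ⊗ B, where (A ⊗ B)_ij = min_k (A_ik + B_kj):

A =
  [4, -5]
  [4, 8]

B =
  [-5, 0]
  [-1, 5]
A ⊗ B =
  [-6, 0]
  [-1, 4]

Apply the min-plus product entry-by-entry:
  C[0][0] = min over k of (A[0][0] + B[0][0] = 4 + -5 = -1, A[0][1] + B[1][0] = -5 + -1 = -6) = -6 (attained at k = 1)
  C[0][1] = min over k of (A[0][0] + B[0][1] = 4 + 0 = 4, A[0][1] + B[1][1] = -5 + 5 = 0) = 0 (attained at k = 1)
  C[1][0] = min over k of (A[1][0] + B[0][0] = 4 + -5 = -1, A[1][1] + B[1][0] = 8 + -1 = 7) = -1 (attained at k = 0)
  C[1][1] = min over k of (A[1][0] + B[0][1] = 4 + 0 = 4, A[1][1] + B[1][1] = 8 + 5 = 13) = 4 (attained at k = 0)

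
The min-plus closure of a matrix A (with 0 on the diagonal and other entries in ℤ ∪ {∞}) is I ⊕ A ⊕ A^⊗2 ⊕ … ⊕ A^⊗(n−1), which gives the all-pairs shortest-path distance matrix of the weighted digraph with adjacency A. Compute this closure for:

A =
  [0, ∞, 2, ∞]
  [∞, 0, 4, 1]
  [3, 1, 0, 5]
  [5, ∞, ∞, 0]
Closure =
  [0, 3, 2, 4]
  [6, 0, 4, 1]
  [3, 1, 0, 2]
  [5, 8, 7, 0]

This is the Floyd-Warshall all-pairs shortest-path computation. For each intermediate vertex k = 0, 1, …, 3, update dist[i][j] ← min(dist[i][j], dist[i][k] + dist[k][j]). The final matrix gives, for each (i, j), the minimum total weight of any directed path from i to j (possibly empty when i = j).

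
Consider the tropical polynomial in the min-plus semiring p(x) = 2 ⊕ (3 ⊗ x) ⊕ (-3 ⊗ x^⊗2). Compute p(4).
p(4) = 2

A tropical monomial a ⊗ x^⊗i evaluates to a + i · x. Evaluating each term at x = 4:
  Term 0 contributes 2 + 0 · 4 = 2
  Term 1 contributes 3 + 1 · 4 = 7
  Term 2 contributes -3 + 2 · 4 = 5
p(4) = ⊕ of these = min[2, 7, 5] = 2.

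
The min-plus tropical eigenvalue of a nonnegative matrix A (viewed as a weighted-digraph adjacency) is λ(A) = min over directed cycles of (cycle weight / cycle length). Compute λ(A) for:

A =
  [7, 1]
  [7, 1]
λ(A) = 1

Enumerate directed cycles and compute their means (weight / length). Sample:
  cycle 0 → 0: weight = 7, length = 1, mean = 7/1 ≈ 7.000
  cycle 1 → 1: weight = 1, length = 1, mean = 1/1 ≈ 1.000
  cycle 0 → 1 → 0: weight = 8, length = 2, mean = 8/2 ≈ 4.000
  cycle 1 → 0 → 1: weight = 8, length = 2, mean = 8/2 ≈ 4.000
Minimum mean = 1.000, attained e.g. along the cycle 1 → 1 with weight 1 and length 1. So λ(A) = 1/1 = 1.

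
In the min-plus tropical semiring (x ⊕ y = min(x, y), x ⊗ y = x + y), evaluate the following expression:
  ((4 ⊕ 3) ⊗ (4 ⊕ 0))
((4 ⊕ 3) ⊗ (4 ⊕ 0)) = 3

Expand innermost to outermost. Recall ⊕ takes the minimum of its arguments and ⊗ takes their sum. Working out the expression ((4 ⊕ 3) ⊗ (4 ⊕ 0)) gives 3.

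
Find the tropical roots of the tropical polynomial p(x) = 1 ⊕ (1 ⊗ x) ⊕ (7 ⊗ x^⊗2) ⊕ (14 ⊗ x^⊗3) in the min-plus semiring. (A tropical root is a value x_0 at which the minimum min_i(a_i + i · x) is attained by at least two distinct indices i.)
Roots: {-7, -6, 0}

Each tropical root is a break point of the lower envelope of the lines y = a_i + i · x (there are 4 lines, with slopes 0, 1, ..., 3). Only the lines that attain the minimum somewhere contribute to roots; other lines are dominated. Here the surviving (envelope) indices are i = 3, i = 2, i = 1, i = 0.
Intersections between consecutive envelope lines give the roots: for adjacent envelope indices i < j the intersection is x = (a_i − a_j) / (j − i). Reading off the sorted break points: {-7, -6, 0}.
Verification: at each break x_0, at least two indices attain the minimum of min_i(a_i + i · x_0).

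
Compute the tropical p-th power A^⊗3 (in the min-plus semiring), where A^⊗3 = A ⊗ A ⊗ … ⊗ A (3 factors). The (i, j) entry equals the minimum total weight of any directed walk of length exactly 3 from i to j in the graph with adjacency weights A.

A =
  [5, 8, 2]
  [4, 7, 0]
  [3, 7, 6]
A^⊗3 =
  [10, 13, 7]
  [8, 11, 5]
  [8, 12, 10]

Each entry (A^⊗3)_ij equals the minimum over all length-3 walks i = v_0 → v_1 → … → v_3 = j of Σ_t A[v_t][v_{t+1}]. For example, for (i, j) = (0, 2) we minimise over 9 possible intermediate vertex sequences; the minimum is 7, attained along the walk 0 → 2 → 0 → 2.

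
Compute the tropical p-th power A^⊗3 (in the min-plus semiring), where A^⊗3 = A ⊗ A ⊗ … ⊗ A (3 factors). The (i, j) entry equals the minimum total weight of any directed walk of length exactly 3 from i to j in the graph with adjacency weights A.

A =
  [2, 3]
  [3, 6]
A^⊗3 =
  [6, 7]
  [7, 8]

Each entry (A^⊗3)_ij equals the minimum over all length-3 walks i = v_0 → v_1 → … → v_3 = j of Σ_t A[v_t][v_{t+1}]. For example, for (i, j) = (0, 1) we minimise over 4 possible intermediate vertex sequences; the minimum is 7, attained along the walk 0 → 0 → 0 → 1.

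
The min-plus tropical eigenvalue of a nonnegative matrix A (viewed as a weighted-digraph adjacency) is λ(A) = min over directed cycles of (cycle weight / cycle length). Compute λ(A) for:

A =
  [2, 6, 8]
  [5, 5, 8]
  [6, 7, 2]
λ(A) = 2

Enumerate directed cycles and compute their means (weight / length). Sample:
  cycle 0 → 0: weight = 2, length = 1, mean = 2/1 ≈ 2.000
  cycle 1 → 1: weight = 5, length = 1, mean = 5/1 ≈ 5.000
  cycle 2 → 2: weight = 2, length = 1, mean = 2/1 ≈ 2.000
  cycle 0 → 1 → 0: weight = 11, length = 2, mean = 11/2 ≈ 5.500
  cycle 0 → 2 → 0: weight = 14, length = 2, mean = 14/2 ≈ 7.000
  cycle 1 → 0 → 1: weight = 11, length = 2, mean = 11/2 ≈ 5.500
Minimum mean = 2.000, attained e.g. along the cycle 0 → 0 with weight 2 and length 1. So λ(A) = 2/1 = 2.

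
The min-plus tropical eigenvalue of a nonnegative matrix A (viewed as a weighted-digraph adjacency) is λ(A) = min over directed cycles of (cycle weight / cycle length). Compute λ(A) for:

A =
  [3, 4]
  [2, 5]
λ(A) = 3

Enumerate directed cycles and compute their means (weight / length). Sample:
  cycle 0 → 0: weight = 3, length = 1, mean = 3/1 ≈ 3.000
  cycle 1 → 1: weight = 5, length = 1, mean = 5/1 ≈ 5.000
  cycle 0 → 1 → 0: weight = 6, length = 2, mean = 6/2 ≈ 3.000
  cycle 1 → 0 → 1: weight = 6, length = 2, mean = 6/2 ≈ 3.000
Minimum mean = 3.000, attained e.g. along the cycle 0 → 0 with weight 3 and length 1. So λ(A) = 3/1 = 3.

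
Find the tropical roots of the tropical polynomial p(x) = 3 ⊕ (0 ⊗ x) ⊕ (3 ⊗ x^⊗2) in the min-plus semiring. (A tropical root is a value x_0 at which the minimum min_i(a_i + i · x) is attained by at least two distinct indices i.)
Roots: {-3, 3}

Each tropical root is a break point of the lower envelope of the lines y = a_i + i · x (there are 3 lines, with slopes 0, 1, ..., 2). Only the lines that attain the minimum somewhere contribute to roots; other lines are dominated. Here the surviving (envelope) indices are i = 2, i = 1, i = 0.
Intersections between consecutive envelope lines give the roots: for adjacent envelope indices i < j the intersection is x = (a_i − a_j) / (j − i). Reading off the sorted break points: {-3, 3}.
Verification: at each break x_0, at least two indices attain the minimum of min_i(a_i + i · x_0).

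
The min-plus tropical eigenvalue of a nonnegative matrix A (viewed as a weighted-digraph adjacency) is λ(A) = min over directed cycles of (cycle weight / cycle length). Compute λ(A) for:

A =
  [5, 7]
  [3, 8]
λ(A) = 5

Enumerate directed cycles and compute their means (weight / length). Sample:
  cycle 0 → 0: weight = 5, length = 1, mean = 5/1 ≈ 5.000
  cycle 1 → 1: weight = 8, length = 1, mean = 8/1 ≈ 8.000
  cycle 0 → 1 → 0: weight = 10, length = 2, mean = 10/2 ≈ 5.000
  cycle 1 → 0 → 1: weight = 10, length = 2, mean = 10/2 ≈ 5.000
Minimum mean = 5.000, attained e.g. along the cycle 0 → 0 with weight 5 and length 1. So λ(A) = 5/1 = 5.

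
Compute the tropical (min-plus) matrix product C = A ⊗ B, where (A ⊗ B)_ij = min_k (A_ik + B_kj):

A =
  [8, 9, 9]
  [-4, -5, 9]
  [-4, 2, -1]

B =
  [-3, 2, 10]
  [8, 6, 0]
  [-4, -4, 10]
A ⊗ B =
  [5, 5, 9]
  [-7, -2, -5]
  [-7, -5, 2]

Apply the min-plus product entry-by-entry:
  C[0][0] = min over k of (A[0][0] + B[0][0] = 8 + -3 = 5, A[0][1] + B[1][0] = 9 + 8 = 17, A[0][2] + B[2][0] = 9 + -4 = 5) = 5 (attained at k = 0)
  C[0][1] = min over k of (A[0][0] + B[0][1] = 8 + 2 = 10, A[0][1] + B[1][1] = 9 + 6 = 15, A[0][2] + B[2][1] = 9 + -4 = 5) = 5 (attained at k = 2)
  C[0][2] = min over k of (A[0][0] + B[0][2] = 8 + 10 = 18, A[0][1] + B[1][2] = 9 + 0 = 9, A[0][2] + B[2][2] = 9 + 10 = 19) = 9 (attained at k = 1)
  C[1][0] = min over k of (A[1][0] + B[0][0] = -4 + -3 = -7, A[1][1] + B[1][0] = -5 + 8 = 3, A[1][2] + B[2][0] = 9 + -4 = 5) = -7 (attained at k = 0)
  C[1][1] = min over k of (A[1][0] + B[0][1] = -4 + 2 = -2, A[1][1] + B[1][1] = -5 + 6 = 1, A[1][2] + B[2][1] = 9 + -4 = 5) = -2 (attained at k = 0)
  C[1][2] = min over k of (A[1][0] + B[0][2] = -4 + 10 = 6, A[1][1] + B[1][2] = -5 + 0 = -5, A[1][2] + B[2][2] = 9 + 10 = 19) = -5 (attained at k = 1)
  C[2][0] = min over k of (A[2][0] + B[0][0] = -4 + -3 = -7, A[2][1] + B[1][0] = 2 + 8 = 10, A[2][2] + B[2][0] = -1 + -4 = -5) = -7 (attained at k = 0)
  C[2][1] = min over k of (A[2][0] + B[0][1] = -4 + 2 = -2, A[2][1] + B[1][1] = 2 + 6 = 8, A[2][2] + B[2][1] = -1 + -4 = -5) = -5 (attained at k = 2)
  C[2][2] = min over k of (A[2][0] + B[0][2] = -4 + 10 = 6, A[2][1] + B[1][2] = 2 + 0 = 2, A[2][2] + B[2][2] = -1 + 10 = 9) = 2 (attained at k = 1)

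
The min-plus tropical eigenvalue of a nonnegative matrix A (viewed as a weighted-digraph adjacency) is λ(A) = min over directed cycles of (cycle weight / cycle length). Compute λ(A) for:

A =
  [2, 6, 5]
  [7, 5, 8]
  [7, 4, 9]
λ(A) = 2

Enumerate directed cycles and compute their means (weight / length). Sample:
  cycle 0 → 0: weight = 2, length = 1, mean = 2/1 ≈ 2.000
  cycle 1 → 1: weight = 5, length = 1, mean = 5/1 ≈ 5.000
  cycle 2 → 2: weight = 9, length = 1, mean = 9/1 ≈ 9.000
  cycle 0 → 1 → 0: weight = 13, length = 2, mean = 13/2 ≈ 6.500
  cycle 0 → 2 → 0: weight = 12, length = 2, mean = 12/2 ≈ 6.000
  cycle 1 → 0 → 1: weight = 13, length = 2, mean = 13/2 ≈ 6.500
Minimum mean = 2.000, attained e.g. along the cycle 0 → 0 with weight 2 and length 1. So λ(A) = 2/1 = 2.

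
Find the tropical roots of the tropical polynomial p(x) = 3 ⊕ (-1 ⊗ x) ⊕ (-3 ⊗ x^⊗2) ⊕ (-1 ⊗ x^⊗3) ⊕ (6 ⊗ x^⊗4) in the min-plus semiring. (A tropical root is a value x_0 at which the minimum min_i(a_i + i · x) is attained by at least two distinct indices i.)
Roots: {-7, -2, 2, 4}

Each tropical root is a break point of the lower envelope of the lines y = a_i + i · x (there are 5 lines, with slopes 0, 1, ..., 4). Only the lines that attain the minimum somewhere contribute to roots; other lines are dominated. Here the surviving (envelope) indices are i = 4, i = 3, i = 2, i = 1, i = 0.
Intersections between consecutive envelope lines give the roots: for adjacent envelope indices i < j the intersection is x = (a_i − a_j) / (j − i). Reading off the sorted break points: {-7, -2, 2, 4}.
Verification: at each break x_0, at least two indices attain the minimum of min_i(a_i + i · x_0).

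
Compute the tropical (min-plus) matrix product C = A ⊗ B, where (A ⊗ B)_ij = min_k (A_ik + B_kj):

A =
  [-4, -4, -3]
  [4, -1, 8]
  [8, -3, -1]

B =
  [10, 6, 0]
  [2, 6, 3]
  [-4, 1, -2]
A ⊗ B =
  [-7, -2, -5]
  [1, 5, 2]
  [-5, 0, -3]

Apply the min-plus product entry-by-entry:
  C[0][0] = min over k of (A[0][0] + B[0][0] = -4 + 10 = 6, A[0][1] + B[1][0] = -4 + 2 = -2, A[0][2] + B[2][0] = -3 + -4 = -7) = -7 (attained at k = 2)
  C[0][1] = min over k of (A[0][0] + B[0][1] = -4 + 6 = 2, A[0][1] + B[1][1] = -4 + 6 = 2, A[0][2] + B[2][1] = -3 + 1 = -2) = -2 (attained at k = 2)
  C[0][2] = min over k of (A[0][0] + B[0][2] = -4 + 0 = -4, A[0][1] + B[1][2] = -4 + 3 = -1, A[0][2] + B[2][2] = -3 + -2 = -5) = -5 (attained at k = 2)
  C[1][0] = min over k of (A[1][0] + B[0][0] = 4 + 10 = 14, A[1][1] + B[1][0] = -1 + 2 = 1, A[1][2] + B[2][0] = 8 + -4 = 4) = 1 (attained at k = 1)
  C[1][1] = min over k of (A[1][0] + B[0][1] = 4 + 6 = 10, A[1][1] + B[1][1] = -1 + 6 = 5, A[1][2] + B[2][1] = 8 + 1 = 9) = 5 (attained at k = 1)
  C[1][2] = min over k of (A[1][0] + B[0][2] = 4 + 0 = 4, A[1][1] + B[1][2] = -1 + 3 = 2, A[1][2] + B[2][2] = 8 + -2 = 6) = 2 (attained at k = 1)
  C[2][0] = min over k of (A[2][0] + B[0][0] = 8 + 10 = 18, A[2][1] + B[1][0] = -3 + 2 = -1, A[2][2] + B[2][0] = -1 + -4 = -5) = -5 (attained at k = 2)
  C[2][1] = min over k of (A[2][0] + B[0][1] = 8 + 6 = 14, A[2][1] + B[1][1] = -3 + 6 = 3, A[2][2] + B[2][1] = -1 + 1 = 0) = 0 (attained at k = 2)
  C[2][2] = min over k of (A[2][0] + B[0][2] = 8 + 0 = 8, A[2][1] + B[1][2] = -3 + 3 = 0, A[2][2] + B[2][2] = -1 + -2 = -3) = -3 (attained at k = 2)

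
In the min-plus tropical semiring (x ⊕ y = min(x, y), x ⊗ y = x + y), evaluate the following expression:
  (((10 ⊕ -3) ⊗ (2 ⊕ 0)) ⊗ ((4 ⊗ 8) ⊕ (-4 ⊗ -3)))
(((10 ⊕ -3) ⊗ (2 ⊕ 0)) ⊗ ((4 ⊗ 8) ⊕ (-4 ⊗ -3))) = -10

Expand innermost to outermost. Recall ⊕ takes the minimum of its arguments and ⊗ takes their sum. Working out the expression (((10 ⊕ -3) ⊗ (2 ⊕ 0)) ⊗ ((4 ⊗ 8) ⊕ (-4 ⊗ -3))) gives -10.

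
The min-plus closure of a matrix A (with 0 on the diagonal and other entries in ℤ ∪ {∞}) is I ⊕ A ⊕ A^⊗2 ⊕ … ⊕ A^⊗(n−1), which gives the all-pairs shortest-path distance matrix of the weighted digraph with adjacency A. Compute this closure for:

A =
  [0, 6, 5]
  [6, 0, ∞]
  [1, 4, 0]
Closure =
  [0, 6, 5]
  [6, 0, 11]
  [1, 4, 0]

This is the Floyd-Warshall all-pairs shortest-path computation. For each intermediate vertex k = 0, 1, …, 2, update dist[i][j] ← min(dist[i][j], dist[i][k] + dist[k][j]). The final matrix gives, for each (i, j), the minimum total weight of any directed path from i to j (possibly empty when i = j).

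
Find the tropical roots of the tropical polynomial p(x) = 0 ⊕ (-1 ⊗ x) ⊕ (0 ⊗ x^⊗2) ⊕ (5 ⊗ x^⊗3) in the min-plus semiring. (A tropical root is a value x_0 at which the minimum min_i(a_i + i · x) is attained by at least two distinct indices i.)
Roots: {-5, -1, 1}

Each tropical root is a break point of the lower envelope of the lines y = a_i + i · x (there are 4 lines, with slopes 0, 1, ..., 3). Only the lines that attain the minimum somewhere contribute to roots; other lines are dominated. Here the surviving (envelope) indices are i = 3, i = 2, i = 1, i = 0.
Intersections between consecutive envelope lines give the roots: for adjacent envelope indices i < j the intersection is x = (a_i − a_j) / (j − i). Reading off the sorted break points: {-5, -1, 1}.
Verification: at each break x_0, at least two indices attain the minimum of min_i(a_i + i · x_0).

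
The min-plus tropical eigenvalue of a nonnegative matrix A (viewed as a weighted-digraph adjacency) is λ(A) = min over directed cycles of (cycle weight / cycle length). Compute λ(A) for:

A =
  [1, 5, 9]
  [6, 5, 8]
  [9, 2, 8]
λ(A) = 1

Enumerate directed cycles and compute their means (weight / length). Sample:
  cycle 0 → 0: weight = 1, length = 1, mean = 1/1 ≈ 1.000
  cycle 1 → 1: weight = 5, length = 1, mean = 5/1 ≈ 5.000
  cycle 2 → 2: weight = 8, length = 1, mean = 8/1 ≈ 8.000
  cycle 0 → 1 → 0: weight = 11, length = 2, mean = 11/2 ≈ 5.500
  cycle 0 → 2 → 0: weight = 18, length = 2, mean = 18/2 ≈ 9.000
  cycle 1 → 0 → 1: weight = 11, length = 2, mean = 11/2 ≈ 5.500
Minimum mean = 1.000, attained e.g. along the cycle 0 → 0 with weight 1 and length 1. So λ(A) = 1/1 = 1.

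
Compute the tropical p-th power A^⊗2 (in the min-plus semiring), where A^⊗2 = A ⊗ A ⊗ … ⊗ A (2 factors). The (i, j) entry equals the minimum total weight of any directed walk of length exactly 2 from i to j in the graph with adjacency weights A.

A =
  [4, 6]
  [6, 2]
A^⊗2 =
  [8, 8]
  [8, 4]

Each entry (A^⊗2)_ij equals the minimum over all length-2 walks i = v_0 → v_1 → … → v_2 = j of Σ_t A[v_t][v_{t+1}]. For example, for (i, j) = (0, 1) we minimise over 2 possible intermediate vertex sequences; the minimum is 8, attained along the walk 0 → 1 → 1.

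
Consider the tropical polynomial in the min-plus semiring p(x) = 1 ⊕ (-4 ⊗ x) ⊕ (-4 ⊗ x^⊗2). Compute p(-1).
p(-1) = -6

A tropical monomial a ⊗ x^⊗i evaluates to a + i · x. Evaluating each term at x = -1:
  Term 0 contributes 1 + 0 · -1 = 1
  Term 1 contributes -4 + 1 · -1 = -5
  Term 2 contributes -4 + 2 · -1 = -6
p(-1) = ⊕ of these = min[1, -5, -6] = -6.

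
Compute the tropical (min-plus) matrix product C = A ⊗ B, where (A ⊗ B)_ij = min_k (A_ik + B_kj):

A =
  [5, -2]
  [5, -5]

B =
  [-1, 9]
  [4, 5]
A ⊗ B =
  [2, 3]
  [-1, 0]

Apply the min-plus product entry-by-entry:
  C[0][0] = min over k of (A[0][0] + B[0][0] = 5 + -1 = 4, A[0][1] + B[1][0] = -2 + 4 = 2) = 2 (attained at k = 1)
  C[0][1] = min over k of (A[0][0] + B[0][1] = 5 + 9 = 14, A[0][1] + B[1][1] = -2 + 5 = 3) = 3 (attained at k = 1)
  C[1][0] = min over k of (A[1][0] + B[0][0] = 5 + -1 = 4, A[1][1] + B[1][0] = -5 + 4 = -1) = -1 (attained at k = 1)
  C[1][1] = min over k of (A[1][0] + B[0][1] = 5 + 9 = 14, A[1][1] + B[1][1] = -5 + 5 = 0) = 0 (attained at k = 1)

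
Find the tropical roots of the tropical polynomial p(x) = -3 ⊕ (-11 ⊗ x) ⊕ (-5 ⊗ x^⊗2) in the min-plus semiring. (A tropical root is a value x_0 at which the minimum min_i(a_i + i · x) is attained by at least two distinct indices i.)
Roots: {-6, 8}

Each tropical root is a break point of the lower envelope of the lines y = a_i + i · x (there are 3 lines, with slopes 0, 1, ..., 2). Only the lines that attain the minimum somewhere contribute to roots; other lines are dominated. Here the surviving (envelope) indices are i = 2, i = 1, i = 0.
Intersections between consecutive envelope lines give the roots: for adjacent envelope indices i < j the intersection is x = (a_i − a_j) / (j − i). Reading off the sorted break points: {-6, 8}.
Verification: at each break x_0, at least two indices attain the minimum of min_i(a_i + i · x_0).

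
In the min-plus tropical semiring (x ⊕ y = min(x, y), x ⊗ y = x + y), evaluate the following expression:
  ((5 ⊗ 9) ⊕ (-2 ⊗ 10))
((5 ⊗ 9) ⊕ (-2 ⊗ 10)) = 8

Expand innermost to outermost. Recall ⊕ takes the minimum of its arguments and ⊗ takes their sum. Working out the expression ((5 ⊗ 9) ⊕ (-2 ⊗ 10)) gives 8.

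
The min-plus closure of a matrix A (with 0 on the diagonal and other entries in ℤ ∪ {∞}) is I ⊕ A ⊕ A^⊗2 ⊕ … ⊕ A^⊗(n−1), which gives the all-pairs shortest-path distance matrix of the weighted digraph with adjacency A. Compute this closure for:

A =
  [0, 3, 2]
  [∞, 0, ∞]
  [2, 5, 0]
Closure =
  [0, 3, 2]
  [∞, 0, ∞]
  [2, 5, 0]

This is the Floyd-Warshall all-pairs shortest-path computation. For each intermediate vertex k = 0, 1, …, 2, update dist[i][j] ← min(dist[i][j], dist[i][k] + dist[k][j]). The final matrix gives, for each (i, j), the minimum total weight of any directed path from i to j (possibly empty when i = j).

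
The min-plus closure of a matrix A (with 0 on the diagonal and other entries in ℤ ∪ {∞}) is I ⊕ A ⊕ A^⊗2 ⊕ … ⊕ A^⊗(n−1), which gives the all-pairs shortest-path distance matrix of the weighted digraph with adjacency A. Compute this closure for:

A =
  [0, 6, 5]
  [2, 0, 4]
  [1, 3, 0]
Closure =
  [0, 6, 5]
  [2, 0, 4]
  [1, 3, 0]

This is the Floyd-Warshall all-pairs shortest-path computation. For each intermediate vertex k = 0, 1, …, 2, update dist[i][j] ← min(dist[i][j], dist[i][k] + dist[k][j]). The final matrix gives, for each (i, j), the minimum total weight of any directed path from i to j (possibly empty when i = j).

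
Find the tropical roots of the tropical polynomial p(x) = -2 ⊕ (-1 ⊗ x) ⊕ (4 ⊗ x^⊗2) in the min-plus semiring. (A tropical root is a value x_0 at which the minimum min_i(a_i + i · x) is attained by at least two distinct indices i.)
Roots: {-5, -1}

Each tropical root is a break point of the lower envelope of the lines y = a_i + i · x (there are 3 lines, with slopes 0, 1, ..., 2). Only the lines that attain the minimum somewhere contribute to roots; other lines are dominated. Here the surviving (envelope) indices are i = 2, i = 1, i = 0.
Intersections between consecutive envelope lines give the roots: for adjacent envelope indices i < j the intersection is x = (a_i − a_j) / (j − i). Reading off the sorted break points: {-5, -1}.
Verification: at each break x_0, at least two indices attain the minimum of min_i(a_i + i · x_0).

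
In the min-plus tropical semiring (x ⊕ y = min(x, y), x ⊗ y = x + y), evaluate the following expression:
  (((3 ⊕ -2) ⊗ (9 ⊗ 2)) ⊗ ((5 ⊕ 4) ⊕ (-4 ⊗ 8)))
(((3 ⊕ -2) ⊗ (9 ⊗ 2)) ⊗ ((5 ⊕ 4) ⊕ (-4 ⊗ 8))) = 13

Expand innermost to outermost. Recall ⊕ takes the minimum of its arguments and ⊗ takes their sum. Working out the expression (((3 ⊕ -2) ⊗ (9 ⊗ 2)) ⊗ ((5 ⊕ 4) ⊕ (-4 ⊗ 8))) gives 13.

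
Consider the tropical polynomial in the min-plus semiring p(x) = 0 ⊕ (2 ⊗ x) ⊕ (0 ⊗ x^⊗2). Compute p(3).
p(3) = 0

A tropical monomial a ⊗ x^⊗i evaluates to a + i · x. Evaluating each term at x = 3:
  Term 0 contributes 0 + 0 · 3 = 0
  Term 1 contributes 2 + 1 · 3 = 5
  Term 2 contributes 0 + 2 · 3 = 6
p(3) = ⊕ of these = min[0, 5, 6] = 0.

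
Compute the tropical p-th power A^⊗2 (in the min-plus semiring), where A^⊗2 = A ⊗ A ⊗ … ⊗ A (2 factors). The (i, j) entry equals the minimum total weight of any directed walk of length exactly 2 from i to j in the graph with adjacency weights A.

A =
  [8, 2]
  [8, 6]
A^⊗2 =
  [10, 8]
  [14, 10]

Each entry (A^⊗2)_ij equals the minimum over all length-2 walks i = v_0 → v_1 → … → v_2 = j of Σ_t A[v_t][v_{t+1}]. For example, for (i, j) = (0, 1) we minimise over 2 possible intermediate vertex sequences; the minimum is 8, attained along the walk 0 → 1 → 1.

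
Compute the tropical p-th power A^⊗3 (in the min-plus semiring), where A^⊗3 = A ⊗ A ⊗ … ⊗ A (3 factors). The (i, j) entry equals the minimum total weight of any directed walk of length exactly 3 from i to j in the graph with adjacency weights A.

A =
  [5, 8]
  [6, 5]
A^⊗3 =
  [15, 18]
  [16, 15]

Each entry (A^⊗3)_ij equals the minimum over all length-3 walks i = v_0 → v_1 → … → v_3 = j of Σ_t A[v_t][v_{t+1}]. For example, for (i, j) = (0, 1) we minimise over 4 possible intermediate vertex sequences; the minimum is 18, attained along the walk 0 → 0 → 0 → 1.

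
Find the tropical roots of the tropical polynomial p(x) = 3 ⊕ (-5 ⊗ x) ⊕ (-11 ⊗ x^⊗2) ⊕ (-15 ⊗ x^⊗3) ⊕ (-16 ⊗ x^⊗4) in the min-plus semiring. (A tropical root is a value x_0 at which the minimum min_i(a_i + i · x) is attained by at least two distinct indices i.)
Roots: {1, 4, 6, 8}

Each tropical root is a break point of the lower envelope of the lines y = a_i + i · x (there are 5 lines, with slopes 0, 1, ..., 4). Only the lines that attain the minimum somewhere contribute to roots; other lines are dominated. Here the surviving (envelope) indices are i = 4, i = 3, i = 2, i = 1, i = 0.
Intersections between consecutive envelope lines give the roots: for adjacent envelope indices i < j the intersection is x = (a_i − a_j) / (j − i). Reading off the sorted break points: {1, 4, 6, 8}.
Verification: at each break x_0, at least two indices attain the minimum of min_i(a_i + i · x_0).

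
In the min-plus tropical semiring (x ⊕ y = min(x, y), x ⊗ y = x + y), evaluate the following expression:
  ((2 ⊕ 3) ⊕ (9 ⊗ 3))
((2 ⊕ 3) ⊕ (9 ⊗ 3)) = 2

Expand innermost to outermost. Recall ⊕ takes the minimum of its arguments and ⊗ takes their sum. Working out the expression ((2 ⊕ 3) ⊕ (9 ⊗ 3)) gives 2.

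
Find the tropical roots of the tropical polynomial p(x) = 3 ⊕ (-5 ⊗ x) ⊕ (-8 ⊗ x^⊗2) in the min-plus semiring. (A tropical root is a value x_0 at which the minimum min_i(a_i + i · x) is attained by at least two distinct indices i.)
Roots: {3, 8}

Each tropical root is a break point of the lower envelope of the lines y = a_i + i · x (there are 3 lines, with slopes 0, 1, ..., 2). Only the lines that attain the minimum somewhere contribute to roots; other lines are dominated. Here the surviving (envelope) indices are i = 2, i = 1, i = 0.
Intersections between consecutive envelope lines give the roots: for adjacent envelope indices i < j the intersection is x = (a_i − a_j) / (j − i). Reading off the sorted break points: {3, 8}.
Verification: at each break x_0, at least two indices attain the minimum of min_i(a_i + i · x_0).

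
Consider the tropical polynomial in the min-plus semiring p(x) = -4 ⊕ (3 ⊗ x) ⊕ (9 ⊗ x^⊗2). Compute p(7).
p(7) = -4

A tropical monomial a ⊗ x^⊗i evaluates to a + i · x. Evaluating each term at x = 7:
  Term 0 contributes -4 + 0 · 7 = -4
  Term 1 contributes 3 + 1 · 7 = 10
  Term 2 contributes 9 + 2 · 7 = 23
p(7) = ⊕ of these = min[-4, 10, 23] = -4.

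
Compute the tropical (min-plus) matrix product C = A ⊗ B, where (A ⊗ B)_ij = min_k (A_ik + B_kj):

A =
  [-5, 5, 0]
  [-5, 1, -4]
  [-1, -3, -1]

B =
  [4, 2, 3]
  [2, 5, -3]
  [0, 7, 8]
A ⊗ B =
  [-1, -3, -2]
  [-4, -3, -2]
  [-1, 1, -6]

Apply the min-plus product entry-by-entry:
  C[0][0] = min over k of (A[0][0] + B[0][0] = -5 + 4 = -1, A[0][1] + B[1][0] = 5 + 2 = 7, A[0][2] + B[2][0] = 0 + 0 = 0) = -1 (attained at k = 0)
  C[0][1] = min over k of (A[0][0] + B[0][1] = -5 + 2 = -3, A[0][1] + B[1][1] = 5 + 5 = 10, A[0][2] + B[2][1] = 0 + 7 = 7) = -3 (attained at k = 0)
  C[0][2] = min over k of (A[0][0] + B[0][2] = -5 + 3 = -2, A[0][1] + B[1][2] = 5 + -3 = 2, A[0][2] + B[2][2] = 0 + 8 = 8) = -2 (attained at k = 0)
  C[1][0] = min over k of (A[1][0] + B[0][0] = -5 + 4 = -1, A[1][1] + B[1][0] = 1 + 2 = 3, A[1][2] + B[2][0] = -4 + 0 = -4) = -4 (attained at k = 2)
  C[1][1] = min over k of (A[1][0] + B[0][1] = -5 + 2 = -3, A[1][1] + B[1][1] = 1 + 5 = 6, A[1][2] + B[2][1] = -4 + 7 = 3) = -3 (attained at k = 0)
  C[1][2] = min over k of (A[1][0] + B[0][2] = -5 + 3 = -2, A[1][1] + B[1][2] = 1 + -3 = -2, A[1][2] + B[2][2] = -4 + 8 = 4) = -2 (attained at k = 0)
  C[2][0] = min over k of (A[2][0] + B[0][0] = -1 + 4 = 3, A[2][1] + B[1][0] = -3 + 2 = -1, A[2][2] + B[2][0] = -1 + 0 = -1) = -1 (attained at k = 1)
  C[2][1] = min over k of (A[2][0] + B[0][1] = -1 + 2 = 1, A[2][1] + B[1][1] = -3 + 5 = 2, A[2][2] + B[2][1] = -1 + 7 = 6) = 1 (attained at k = 0)
  C[2][2] = min over k of (A[2][0] + B[0][2] = -1 + 3 = 2, A[2][1] + B[1][2] = -3 + -3 = -6, A[2][2] + B[2][2] = -1 + 8 = 7) = -6 (attained at k = 1)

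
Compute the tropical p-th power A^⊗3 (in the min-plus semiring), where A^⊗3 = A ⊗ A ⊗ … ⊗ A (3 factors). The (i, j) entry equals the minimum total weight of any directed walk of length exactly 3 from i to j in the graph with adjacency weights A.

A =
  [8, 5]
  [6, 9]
A^⊗3 =
  [19, 16]
  [17, 19]

Each entry (A^⊗3)_ij equals the minimum over all length-3 walks i = v_0 → v_1 → … → v_3 = j of Σ_t A[v_t][v_{t+1}]. For example, for (i, j) = (0, 1) we minimise over 4 possible intermediate vertex sequences; the minimum is 16, attained along the walk 0 → 1 → 0 → 1.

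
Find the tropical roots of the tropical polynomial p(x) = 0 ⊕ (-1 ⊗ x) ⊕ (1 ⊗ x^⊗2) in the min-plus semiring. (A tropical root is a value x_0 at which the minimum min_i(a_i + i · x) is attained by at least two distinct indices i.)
Roots: {-2, 1}

Each tropical root is a break point of the lower envelope of the lines y = a_i + i · x (there are 3 lines, with slopes 0, 1, ..., 2). Only the lines that attain the minimum somewhere contribute to roots; other lines are dominated. Here the surviving (envelope) indices are i = 2, i = 1, i = 0.
Intersections between consecutive envelope lines give the roots: for adjacent envelope indices i < j the intersection is x = (a_i − a_j) / (j − i). Reading off the sorted break points: {-2, 1}.
Verification: at each break x_0, at least two indices attain the minimum of min_i(a_i + i · x_0).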